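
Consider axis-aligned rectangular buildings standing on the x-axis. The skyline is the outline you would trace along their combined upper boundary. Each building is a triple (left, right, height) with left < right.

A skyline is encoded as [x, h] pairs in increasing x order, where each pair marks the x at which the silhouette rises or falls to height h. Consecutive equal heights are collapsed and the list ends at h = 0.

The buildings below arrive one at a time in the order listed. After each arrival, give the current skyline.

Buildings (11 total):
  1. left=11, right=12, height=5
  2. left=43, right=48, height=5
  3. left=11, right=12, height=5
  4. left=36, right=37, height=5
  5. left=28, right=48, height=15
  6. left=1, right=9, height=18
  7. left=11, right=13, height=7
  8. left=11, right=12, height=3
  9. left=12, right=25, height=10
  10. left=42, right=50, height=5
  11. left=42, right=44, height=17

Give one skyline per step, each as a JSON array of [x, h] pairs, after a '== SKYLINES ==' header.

== SKYLINES ==
[[11,5],[12,0]]
[[11,5],[12,0],[43,5],[48,0]]
[[11,5],[12,0],[43,5],[48,0]]
[[11,5],[12,0],[36,5],[37,0],[43,5],[48,0]]
[[11,5],[12,0],[28,15],[48,0]]
[[1,18],[9,0],[11,5],[12,0],[28,15],[48,0]]
[[1,18],[9,0],[11,7],[13,0],[28,15],[48,0]]
[[1,18],[9,0],[11,7],[13,0],[28,15],[48,0]]
[[1,18],[9,0],[11,7],[12,10],[25,0],[28,15],[48,0]]
[[1,18],[9,0],[11,7],[12,10],[25,0],[28,15],[48,5],[50,0]]
[[1,18],[9,0],[11,7],[12,10],[25,0],[28,15],[42,17],[44,15],[48,5],[50,0]]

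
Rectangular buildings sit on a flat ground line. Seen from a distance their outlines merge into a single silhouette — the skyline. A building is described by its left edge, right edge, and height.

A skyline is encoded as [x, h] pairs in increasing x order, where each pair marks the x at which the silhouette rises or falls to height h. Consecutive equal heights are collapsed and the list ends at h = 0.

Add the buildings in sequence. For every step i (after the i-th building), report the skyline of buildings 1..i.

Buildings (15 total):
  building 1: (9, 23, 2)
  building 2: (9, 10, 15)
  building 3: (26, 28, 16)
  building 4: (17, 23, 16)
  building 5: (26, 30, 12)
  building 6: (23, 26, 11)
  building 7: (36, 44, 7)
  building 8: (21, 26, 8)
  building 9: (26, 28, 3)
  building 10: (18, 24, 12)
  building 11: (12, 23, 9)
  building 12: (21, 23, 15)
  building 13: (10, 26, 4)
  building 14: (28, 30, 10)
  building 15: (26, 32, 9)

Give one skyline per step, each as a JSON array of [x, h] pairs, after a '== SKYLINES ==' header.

== SKYLINES ==
[[9,2],[23,0]]
[[9,15],[10,2],[23,0]]
[[9,15],[10,2],[23,0],[26,16],[28,0]]
[[9,15],[10,2],[17,16],[23,0],[26,16],[28,0]]
[[9,15],[10,2],[17,16],[23,0],[26,16],[28,12],[30,0]]
[[9,15],[10,2],[17,16],[23,11],[26,16],[28,12],[30,0]]
[[9,15],[10,2],[17,16],[23,11],[26,16],[28,12],[30,0],[36,7],[44,0]]
[[9,15],[10,2],[17,16],[23,11],[26,16],[28,12],[30,0],[36,7],[44,0]]
[[9,15],[10,2],[17,16],[23,11],[26,16],[28,12],[30,0],[36,7],[44,0]]
[[9,15],[10,2],[17,16],[23,12],[24,11],[26,16],[28,12],[30,0],[36,7],[44,0]]
[[9,15],[10,2],[12,9],[17,16],[23,12],[24,11],[26,16],[28,12],[30,0],[36,7],[44,0]]
[[9,15],[10,2],[12,9],[17,16],[23,12],[24,11],[26,16],[28,12],[30,0],[36,7],[44,0]]
[[9,15],[10,4],[12,9],[17,16],[23,12],[24,11],[26,16],[28,12],[30,0],[36,7],[44,0]]
[[9,15],[10,4],[12,9],[17,16],[23,12],[24,11],[26,16],[28,12],[30,0],[36,7],[44,0]]
[[9,15],[10,4],[12,9],[17,16],[23,12],[24,11],[26,16],[28,12],[30,9],[32,0],[36,7],[44,0]]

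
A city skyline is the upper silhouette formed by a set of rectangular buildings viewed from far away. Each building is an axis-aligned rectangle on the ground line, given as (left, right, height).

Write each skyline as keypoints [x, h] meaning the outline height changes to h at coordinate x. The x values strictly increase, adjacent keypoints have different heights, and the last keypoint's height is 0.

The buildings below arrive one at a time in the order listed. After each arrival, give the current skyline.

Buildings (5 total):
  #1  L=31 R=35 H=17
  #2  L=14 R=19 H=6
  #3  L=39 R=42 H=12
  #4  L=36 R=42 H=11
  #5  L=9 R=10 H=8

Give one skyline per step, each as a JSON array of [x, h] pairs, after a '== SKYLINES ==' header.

== SKYLINES ==
[[31,17],[35,0]]
[[14,6],[19,0],[31,17],[35,0]]
[[14,6],[19,0],[31,17],[35,0],[39,12],[42,0]]
[[14,6],[19,0],[31,17],[35,0],[36,11],[39,12],[42,0]]
[[9,8],[10,0],[14,6],[19,0],[31,17],[35,0],[36,11],[39,12],[42,0]]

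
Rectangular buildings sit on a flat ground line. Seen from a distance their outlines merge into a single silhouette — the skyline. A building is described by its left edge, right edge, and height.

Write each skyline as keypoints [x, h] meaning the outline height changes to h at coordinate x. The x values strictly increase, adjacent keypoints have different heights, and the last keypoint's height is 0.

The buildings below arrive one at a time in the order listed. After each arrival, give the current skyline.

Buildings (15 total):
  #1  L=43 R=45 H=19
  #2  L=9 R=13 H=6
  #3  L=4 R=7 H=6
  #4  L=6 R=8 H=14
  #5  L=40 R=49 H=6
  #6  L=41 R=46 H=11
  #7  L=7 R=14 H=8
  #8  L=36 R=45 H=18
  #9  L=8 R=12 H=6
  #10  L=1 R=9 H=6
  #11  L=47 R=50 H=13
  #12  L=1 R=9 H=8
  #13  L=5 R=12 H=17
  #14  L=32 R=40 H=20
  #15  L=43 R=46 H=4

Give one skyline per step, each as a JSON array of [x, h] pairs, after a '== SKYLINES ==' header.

== SKYLINES ==
[[43,19],[45,0]]
[[9,6],[13,0],[43,19],[45,0]]
[[4,6],[7,0],[9,6],[13,0],[43,19],[45,0]]
[[4,6],[6,14],[8,0],[9,6],[13,0],[43,19],[45,0]]
[[4,6],[6,14],[8,0],[9,6],[13,0],[40,6],[43,19],[45,6],[49,0]]
[[4,6],[6,14],[8,0],[9,6],[13,0],[40,6],[41,11],[43,19],[45,11],[46,6],[49,0]]
[[4,6],[6,14],[8,8],[14,0],[40,6],[41,11],[43,19],[45,11],[46,6],[49,0]]
[[4,6],[6,14],[8,8],[14,0],[36,18],[43,19],[45,11],[46,6],[49,0]]
[[4,6],[6,14],[8,8],[14,0],[36,18],[43,19],[45,11],[46,6],[49,0]]
[[1,6],[6,14],[8,8],[14,0],[36,18],[43,19],[45,11],[46,6],[49,0]]
[[1,6],[6,14],[8,8],[14,0],[36,18],[43,19],[45,11],[46,6],[47,13],[50,0]]
[[1,8],[6,14],[8,8],[14,0],[36,18],[43,19],[45,11],[46,6],[47,13],[50,0]]
[[1,8],[5,17],[12,8],[14,0],[36,18],[43,19],[45,11],[46,6],[47,13],[50,0]]
[[1,8],[5,17],[12,8],[14,0],[32,20],[40,18],[43,19],[45,11],[46,6],[47,13],[50,0]]
[[1,8],[5,17],[12,8],[14,0],[32,20],[40,18],[43,19],[45,11],[46,6],[47,13],[50,0]]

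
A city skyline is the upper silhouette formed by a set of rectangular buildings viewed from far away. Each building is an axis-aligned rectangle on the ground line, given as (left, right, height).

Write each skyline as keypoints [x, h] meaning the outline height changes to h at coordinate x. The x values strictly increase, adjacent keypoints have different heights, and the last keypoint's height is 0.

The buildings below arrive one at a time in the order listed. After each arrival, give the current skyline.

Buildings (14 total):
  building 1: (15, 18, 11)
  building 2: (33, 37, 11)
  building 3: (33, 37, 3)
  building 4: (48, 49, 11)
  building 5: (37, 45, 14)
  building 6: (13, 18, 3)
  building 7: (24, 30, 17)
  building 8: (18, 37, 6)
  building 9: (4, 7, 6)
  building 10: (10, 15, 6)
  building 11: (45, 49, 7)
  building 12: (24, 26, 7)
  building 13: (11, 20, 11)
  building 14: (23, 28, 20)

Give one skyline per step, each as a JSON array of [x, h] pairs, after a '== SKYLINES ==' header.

== SKYLINES ==
[[15,11],[18,0]]
[[15,11],[18,0],[33,11],[37,0]]
[[15,11],[18,0],[33,11],[37,0]]
[[15,11],[18,0],[33,11],[37,0],[48,11],[49,0]]
[[15,11],[18,0],[33,11],[37,14],[45,0],[48,11],[49,0]]
[[13,3],[15,11],[18,0],[33,11],[37,14],[45,0],[48,11],[49,0]]
[[13,3],[15,11],[18,0],[24,17],[30,0],[33,11],[37,14],[45,0],[48,11],[49,0]]
[[13,3],[15,11],[18,6],[24,17],[30,6],[33,11],[37,14],[45,0],[48,11],[49,0]]
[[4,6],[7,0],[13,3],[15,11],[18,6],[24,17],[30,6],[33,11],[37,14],[45,0],[48,11],[49,0]]
[[4,6],[7,0],[10,6],[15,11],[18,6],[24,17],[30,6],[33,11],[37,14],[45,0],[48,11],[49,0]]
[[4,6],[7,0],[10,6],[15,11],[18,6],[24,17],[30,6],[33,11],[37,14],[45,7],[48,11],[49,0]]
[[4,6],[7,0],[10,6],[15,11],[18,6],[24,17],[30,6],[33,11],[37,14],[45,7],[48,11],[49,0]]
[[4,6],[7,0],[10,6],[11,11],[20,6],[24,17],[30,6],[33,11],[37,14],[45,7],[48,11],[49,0]]
[[4,6],[7,0],[10,6],[11,11],[20,6],[23,20],[28,17],[30,6],[33,11],[37,14],[45,7],[48,11],[49,0]]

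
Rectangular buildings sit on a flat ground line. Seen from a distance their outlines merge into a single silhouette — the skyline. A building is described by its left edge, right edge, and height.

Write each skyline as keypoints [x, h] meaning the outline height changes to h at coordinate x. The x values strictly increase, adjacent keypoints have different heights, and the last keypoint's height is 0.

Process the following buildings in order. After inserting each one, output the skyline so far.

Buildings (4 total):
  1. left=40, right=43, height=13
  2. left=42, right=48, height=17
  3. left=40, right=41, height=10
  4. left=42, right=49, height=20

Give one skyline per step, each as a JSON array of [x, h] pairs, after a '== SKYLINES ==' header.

== SKYLINES ==
[[40,13],[43,0]]
[[40,13],[42,17],[48,0]]
[[40,13],[42,17],[48,0]]
[[40,13],[42,20],[49,0]]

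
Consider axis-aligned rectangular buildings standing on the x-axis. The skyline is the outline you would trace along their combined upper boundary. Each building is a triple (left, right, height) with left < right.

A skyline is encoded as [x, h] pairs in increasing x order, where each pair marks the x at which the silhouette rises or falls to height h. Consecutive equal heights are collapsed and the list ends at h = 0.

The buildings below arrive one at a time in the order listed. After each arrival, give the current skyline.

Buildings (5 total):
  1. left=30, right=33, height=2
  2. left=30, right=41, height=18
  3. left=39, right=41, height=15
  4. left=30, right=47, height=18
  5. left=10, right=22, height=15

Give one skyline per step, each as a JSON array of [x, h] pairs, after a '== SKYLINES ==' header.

== SKYLINES ==
[[30,2],[33,0]]
[[30,18],[41,0]]
[[30,18],[41,0]]
[[30,18],[47,0]]
[[10,15],[22,0],[30,18],[47,0]]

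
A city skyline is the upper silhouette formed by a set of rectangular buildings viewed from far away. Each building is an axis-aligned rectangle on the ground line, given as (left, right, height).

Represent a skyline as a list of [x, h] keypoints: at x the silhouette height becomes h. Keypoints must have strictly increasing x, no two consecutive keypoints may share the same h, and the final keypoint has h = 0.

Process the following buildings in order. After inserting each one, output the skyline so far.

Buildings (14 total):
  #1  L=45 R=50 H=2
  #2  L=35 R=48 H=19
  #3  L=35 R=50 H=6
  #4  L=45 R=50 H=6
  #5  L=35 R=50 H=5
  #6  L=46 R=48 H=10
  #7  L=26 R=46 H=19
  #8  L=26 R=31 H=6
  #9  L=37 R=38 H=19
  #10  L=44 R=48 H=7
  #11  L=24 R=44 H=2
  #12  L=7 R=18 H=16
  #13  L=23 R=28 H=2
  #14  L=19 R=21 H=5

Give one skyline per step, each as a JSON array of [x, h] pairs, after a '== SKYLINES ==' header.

== SKYLINES ==
[[45,2],[50,0]]
[[35,19],[48,2],[50,0]]
[[35,19],[48,6],[50,0]]
[[35,19],[48,6],[50,0]]
[[35,19],[48,6],[50,0]]
[[35,19],[48,6],[50,0]]
[[26,19],[48,6],[50,0]]
[[26,19],[48,6],[50,0]]
[[26,19],[48,6],[50,0]]
[[26,19],[48,6],[50,0]]
[[24,2],[26,19],[48,6],[50,0]]
[[7,16],[18,0],[24,2],[26,19],[48,6],[50,0]]
[[7,16],[18,0],[23,2],[26,19],[48,6],[50,0]]
[[7,16],[18,0],[19,5],[21,0],[23,2],[26,19],[48,6],[50,0]]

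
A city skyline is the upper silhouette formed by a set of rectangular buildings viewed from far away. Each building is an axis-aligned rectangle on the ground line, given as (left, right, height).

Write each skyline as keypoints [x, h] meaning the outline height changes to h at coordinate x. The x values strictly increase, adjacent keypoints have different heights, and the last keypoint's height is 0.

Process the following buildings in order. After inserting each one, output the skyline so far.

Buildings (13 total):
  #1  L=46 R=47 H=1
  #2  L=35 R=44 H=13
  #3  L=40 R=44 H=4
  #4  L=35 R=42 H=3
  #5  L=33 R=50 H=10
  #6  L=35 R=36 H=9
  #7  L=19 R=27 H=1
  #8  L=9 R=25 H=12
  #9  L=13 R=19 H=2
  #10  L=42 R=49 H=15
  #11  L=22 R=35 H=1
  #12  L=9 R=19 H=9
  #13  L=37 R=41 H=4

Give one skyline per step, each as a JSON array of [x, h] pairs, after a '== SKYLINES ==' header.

== SKYLINES ==
[[46,1],[47,0]]
[[35,13],[44,0],[46,1],[47,0]]
[[35,13],[44,0],[46,1],[47,0]]
[[35,13],[44,0],[46,1],[47,0]]
[[33,10],[35,13],[44,10],[50,0]]
[[33,10],[35,13],[44,10],[50,0]]
[[19,1],[27,0],[33,10],[35,13],[44,10],[50,0]]
[[9,12],[25,1],[27,0],[33,10],[35,13],[44,10],[50,0]]
[[9,12],[25,1],[27,0],[33,10],[35,13],[44,10],[50,0]]
[[9,12],[25,1],[27,0],[33,10],[35,13],[42,15],[49,10],[50,0]]
[[9,12],[25,1],[33,10],[35,13],[42,15],[49,10],[50,0]]
[[9,12],[25,1],[33,10],[35,13],[42,15],[49,10],[50,0]]
[[9,12],[25,1],[33,10],[35,13],[42,15],[49,10],[50,0]]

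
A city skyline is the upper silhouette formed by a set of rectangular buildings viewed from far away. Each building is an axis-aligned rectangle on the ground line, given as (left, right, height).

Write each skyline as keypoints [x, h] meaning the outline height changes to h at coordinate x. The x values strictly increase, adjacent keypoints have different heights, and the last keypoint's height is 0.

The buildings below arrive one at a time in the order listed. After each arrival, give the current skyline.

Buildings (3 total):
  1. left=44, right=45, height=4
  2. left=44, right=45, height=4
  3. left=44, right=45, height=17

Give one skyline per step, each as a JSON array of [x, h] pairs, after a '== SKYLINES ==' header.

== SKYLINES ==
[[44,4],[45,0]]
[[44,4],[45,0]]
[[44,17],[45,0]]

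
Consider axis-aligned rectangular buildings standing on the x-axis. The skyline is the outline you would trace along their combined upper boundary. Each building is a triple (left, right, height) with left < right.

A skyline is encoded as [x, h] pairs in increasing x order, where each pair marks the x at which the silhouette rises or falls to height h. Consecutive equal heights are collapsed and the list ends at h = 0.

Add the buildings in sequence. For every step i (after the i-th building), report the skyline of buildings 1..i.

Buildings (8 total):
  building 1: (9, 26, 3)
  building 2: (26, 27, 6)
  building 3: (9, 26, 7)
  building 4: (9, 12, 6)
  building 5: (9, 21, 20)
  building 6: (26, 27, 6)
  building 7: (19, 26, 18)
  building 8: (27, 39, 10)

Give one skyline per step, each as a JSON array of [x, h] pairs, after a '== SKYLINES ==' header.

== SKYLINES ==
[[9,3],[26,0]]
[[9,3],[26,6],[27,0]]
[[9,7],[26,6],[27,0]]
[[9,7],[26,6],[27,0]]
[[9,20],[21,7],[26,6],[27,0]]
[[9,20],[21,7],[26,6],[27,0]]
[[9,20],[21,18],[26,6],[27,0]]
[[9,20],[21,18],[26,6],[27,10],[39,0]]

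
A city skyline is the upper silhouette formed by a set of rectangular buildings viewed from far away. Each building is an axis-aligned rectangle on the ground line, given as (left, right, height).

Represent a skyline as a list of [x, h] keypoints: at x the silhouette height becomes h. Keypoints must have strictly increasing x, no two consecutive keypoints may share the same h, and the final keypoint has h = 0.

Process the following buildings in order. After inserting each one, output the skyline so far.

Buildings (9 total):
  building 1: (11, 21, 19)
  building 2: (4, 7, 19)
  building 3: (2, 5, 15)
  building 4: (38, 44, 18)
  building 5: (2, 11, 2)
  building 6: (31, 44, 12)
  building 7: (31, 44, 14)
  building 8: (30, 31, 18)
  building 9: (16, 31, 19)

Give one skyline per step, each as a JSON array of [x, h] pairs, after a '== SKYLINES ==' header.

== SKYLINES ==
[[11,19],[21,0]]
[[4,19],[7,0],[11,19],[21,0]]
[[2,15],[4,19],[7,0],[11,19],[21,0]]
[[2,15],[4,19],[7,0],[11,19],[21,0],[38,18],[44,0]]
[[2,15],[4,19],[7,2],[11,19],[21,0],[38,18],[44,0]]
[[2,15],[4,19],[7,2],[11,19],[21,0],[31,12],[38,18],[44,0]]
[[2,15],[4,19],[7,2],[11,19],[21,0],[31,14],[38,18],[44,0]]
[[2,15],[4,19],[7,2],[11,19],[21,0],[30,18],[31,14],[38,18],[44,0]]
[[2,15],[4,19],[7,2],[11,19],[31,14],[38,18],[44,0]]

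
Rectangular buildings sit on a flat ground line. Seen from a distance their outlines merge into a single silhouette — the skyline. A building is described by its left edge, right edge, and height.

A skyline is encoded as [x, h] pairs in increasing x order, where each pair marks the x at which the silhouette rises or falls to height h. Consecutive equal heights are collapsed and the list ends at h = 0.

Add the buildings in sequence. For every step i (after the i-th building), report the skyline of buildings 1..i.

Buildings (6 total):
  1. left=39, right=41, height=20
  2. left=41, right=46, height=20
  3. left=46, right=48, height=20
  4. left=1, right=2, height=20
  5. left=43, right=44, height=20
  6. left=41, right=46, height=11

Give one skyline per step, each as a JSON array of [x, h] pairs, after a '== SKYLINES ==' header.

== SKYLINES ==
[[39,20],[41,0]]
[[39,20],[46,0]]
[[39,20],[48,0]]
[[1,20],[2,0],[39,20],[48,0]]
[[1,20],[2,0],[39,20],[48,0]]
[[1,20],[2,0],[39,20],[48,0]]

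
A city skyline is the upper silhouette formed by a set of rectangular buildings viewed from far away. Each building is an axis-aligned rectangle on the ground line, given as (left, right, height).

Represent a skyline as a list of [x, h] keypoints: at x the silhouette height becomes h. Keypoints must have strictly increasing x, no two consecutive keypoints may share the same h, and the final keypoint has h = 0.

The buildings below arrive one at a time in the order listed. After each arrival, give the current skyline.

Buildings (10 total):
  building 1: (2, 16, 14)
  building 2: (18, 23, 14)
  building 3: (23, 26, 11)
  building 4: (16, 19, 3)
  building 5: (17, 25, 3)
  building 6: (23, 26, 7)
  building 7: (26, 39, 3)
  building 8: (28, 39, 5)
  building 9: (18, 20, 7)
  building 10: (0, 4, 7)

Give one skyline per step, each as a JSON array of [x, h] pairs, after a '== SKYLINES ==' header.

== SKYLINES ==
[[2,14],[16,0]]
[[2,14],[16,0],[18,14],[23,0]]
[[2,14],[16,0],[18,14],[23,11],[26,0]]
[[2,14],[16,3],[18,14],[23,11],[26,0]]
[[2,14],[16,3],[18,14],[23,11],[26,0]]
[[2,14],[16,3],[18,14],[23,11],[26,0]]
[[2,14],[16,3],[18,14],[23,11],[26,3],[39,0]]
[[2,14],[16,3],[18,14],[23,11],[26,3],[28,5],[39,0]]
[[2,14],[16,3],[18,14],[23,11],[26,3],[28,5],[39,0]]
[[0,7],[2,14],[16,3],[18,14],[23,11],[26,3],[28,5],[39,0]]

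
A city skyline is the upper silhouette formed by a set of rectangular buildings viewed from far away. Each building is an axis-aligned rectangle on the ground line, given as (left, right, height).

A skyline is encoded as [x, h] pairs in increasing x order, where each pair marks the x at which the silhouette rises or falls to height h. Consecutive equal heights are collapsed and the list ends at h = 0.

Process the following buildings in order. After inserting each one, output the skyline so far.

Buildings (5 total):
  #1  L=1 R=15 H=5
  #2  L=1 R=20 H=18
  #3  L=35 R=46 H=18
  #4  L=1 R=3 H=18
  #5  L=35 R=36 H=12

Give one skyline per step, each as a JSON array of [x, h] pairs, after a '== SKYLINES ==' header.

== SKYLINES ==
[[1,5],[15,0]]
[[1,18],[20,0]]
[[1,18],[20,0],[35,18],[46,0]]
[[1,18],[20,0],[35,18],[46,0]]
[[1,18],[20,0],[35,18],[46,0]]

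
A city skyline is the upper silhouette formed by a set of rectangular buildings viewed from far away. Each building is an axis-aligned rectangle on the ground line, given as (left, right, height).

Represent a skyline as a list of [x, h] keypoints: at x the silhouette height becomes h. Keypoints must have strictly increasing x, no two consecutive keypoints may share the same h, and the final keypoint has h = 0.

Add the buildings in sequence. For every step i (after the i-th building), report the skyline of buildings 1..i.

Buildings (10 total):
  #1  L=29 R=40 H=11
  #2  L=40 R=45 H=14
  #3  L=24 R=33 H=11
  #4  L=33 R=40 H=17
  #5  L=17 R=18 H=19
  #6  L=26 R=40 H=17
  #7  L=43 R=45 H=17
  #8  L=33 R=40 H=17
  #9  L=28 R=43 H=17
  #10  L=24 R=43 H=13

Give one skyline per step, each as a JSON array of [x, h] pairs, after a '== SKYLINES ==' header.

== SKYLINES ==
[[29,11],[40,0]]
[[29,11],[40,14],[45,0]]
[[24,11],[40,14],[45,0]]
[[24,11],[33,17],[40,14],[45,0]]
[[17,19],[18,0],[24,11],[33,17],[40,14],[45,0]]
[[17,19],[18,0],[24,11],[26,17],[40,14],[45,0]]
[[17,19],[18,0],[24,11],[26,17],[40,14],[43,17],[45,0]]
[[17,19],[18,0],[24,11],[26,17],[40,14],[43,17],[45,0]]
[[17,19],[18,0],[24,11],[26,17],[45,0]]
[[17,19],[18,0],[24,13],[26,17],[45,0]]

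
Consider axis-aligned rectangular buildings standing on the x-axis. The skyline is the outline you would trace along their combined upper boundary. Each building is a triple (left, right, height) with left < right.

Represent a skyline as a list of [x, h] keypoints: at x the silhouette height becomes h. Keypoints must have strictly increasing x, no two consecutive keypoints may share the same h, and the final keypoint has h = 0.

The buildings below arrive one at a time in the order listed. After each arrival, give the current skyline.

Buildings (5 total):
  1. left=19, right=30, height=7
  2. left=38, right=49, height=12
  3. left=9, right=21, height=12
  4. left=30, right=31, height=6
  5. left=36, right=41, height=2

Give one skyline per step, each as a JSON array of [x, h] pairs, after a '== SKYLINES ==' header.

== SKYLINES ==
[[19,7],[30,0]]
[[19,7],[30,0],[38,12],[49,0]]
[[9,12],[21,7],[30,0],[38,12],[49,0]]
[[9,12],[21,7],[30,6],[31,0],[38,12],[49,0]]
[[9,12],[21,7],[30,6],[31,0],[36,2],[38,12],[49,0]]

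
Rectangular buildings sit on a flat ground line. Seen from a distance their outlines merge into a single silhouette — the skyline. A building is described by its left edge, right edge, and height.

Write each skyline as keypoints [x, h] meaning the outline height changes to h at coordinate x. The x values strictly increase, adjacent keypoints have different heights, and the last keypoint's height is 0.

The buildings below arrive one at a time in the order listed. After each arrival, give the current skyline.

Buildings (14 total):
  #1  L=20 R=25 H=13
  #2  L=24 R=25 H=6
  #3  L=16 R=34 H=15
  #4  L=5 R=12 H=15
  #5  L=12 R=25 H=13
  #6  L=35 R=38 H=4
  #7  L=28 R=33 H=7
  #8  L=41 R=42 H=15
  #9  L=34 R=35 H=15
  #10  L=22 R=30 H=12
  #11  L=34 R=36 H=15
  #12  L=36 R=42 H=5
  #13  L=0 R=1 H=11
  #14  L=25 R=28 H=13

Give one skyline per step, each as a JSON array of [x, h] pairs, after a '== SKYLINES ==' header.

== SKYLINES ==
[[20,13],[25,0]]
[[20,13],[25,0]]
[[16,15],[34,0]]
[[5,15],[12,0],[16,15],[34,0]]
[[5,15],[12,13],[16,15],[34,0]]
[[5,15],[12,13],[16,15],[34,0],[35,4],[38,0]]
[[5,15],[12,13],[16,15],[34,0],[35,4],[38,0]]
[[5,15],[12,13],[16,15],[34,0],[35,4],[38,0],[41,15],[42,0]]
[[5,15],[12,13],[16,15],[35,4],[38,0],[41,15],[42,0]]
[[5,15],[12,13],[16,15],[35,4],[38,0],[41,15],[42,0]]
[[5,15],[12,13],[16,15],[36,4],[38,0],[41,15],[42,0]]
[[5,15],[12,13],[16,15],[36,5],[41,15],[42,0]]
[[0,11],[1,0],[5,15],[12,13],[16,15],[36,5],[41,15],[42,0]]
[[0,11],[1,0],[5,15],[12,13],[16,15],[36,5],[41,15],[42,0]]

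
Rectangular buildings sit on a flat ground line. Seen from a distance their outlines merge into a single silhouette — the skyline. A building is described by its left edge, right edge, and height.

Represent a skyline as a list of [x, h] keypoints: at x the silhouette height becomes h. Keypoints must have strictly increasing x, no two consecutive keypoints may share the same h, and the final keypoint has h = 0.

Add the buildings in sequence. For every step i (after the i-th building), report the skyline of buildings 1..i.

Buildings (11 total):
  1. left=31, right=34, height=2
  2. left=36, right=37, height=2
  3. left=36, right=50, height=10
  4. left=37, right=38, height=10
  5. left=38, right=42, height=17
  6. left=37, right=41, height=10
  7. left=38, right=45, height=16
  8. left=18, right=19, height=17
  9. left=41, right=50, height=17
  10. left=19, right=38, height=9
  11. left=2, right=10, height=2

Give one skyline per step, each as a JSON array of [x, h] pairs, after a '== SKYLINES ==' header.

== SKYLINES ==
[[31,2],[34,0]]
[[31,2],[34,0],[36,2],[37,0]]
[[31,2],[34,0],[36,10],[50,0]]
[[31,2],[34,0],[36,10],[50,0]]
[[31,2],[34,0],[36,10],[38,17],[42,10],[50,0]]
[[31,2],[34,0],[36,10],[38,17],[42,10],[50,0]]
[[31,2],[34,0],[36,10],[38,17],[42,16],[45,10],[50,0]]
[[18,17],[19,0],[31,2],[34,0],[36,10],[38,17],[42,16],[45,10],[50,0]]
[[18,17],[19,0],[31,2],[34,0],[36,10],[38,17],[50,0]]
[[18,17],[19,9],[36,10],[38,17],[50,0]]
[[2,2],[10,0],[18,17],[19,9],[36,10],[38,17],[50,0]]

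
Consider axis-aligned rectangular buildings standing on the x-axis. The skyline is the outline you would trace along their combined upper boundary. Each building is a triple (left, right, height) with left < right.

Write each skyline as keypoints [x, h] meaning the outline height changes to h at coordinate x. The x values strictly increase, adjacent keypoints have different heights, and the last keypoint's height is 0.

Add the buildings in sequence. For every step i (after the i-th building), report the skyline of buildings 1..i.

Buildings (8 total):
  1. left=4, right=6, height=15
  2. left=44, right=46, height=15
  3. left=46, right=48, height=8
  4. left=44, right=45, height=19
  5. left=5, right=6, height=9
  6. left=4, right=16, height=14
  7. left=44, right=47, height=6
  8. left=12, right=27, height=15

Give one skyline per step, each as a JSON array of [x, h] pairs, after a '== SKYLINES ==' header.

== SKYLINES ==
[[4,15],[6,0]]
[[4,15],[6,0],[44,15],[46,0]]
[[4,15],[6,0],[44,15],[46,8],[48,0]]
[[4,15],[6,0],[44,19],[45,15],[46,8],[48,0]]
[[4,15],[6,0],[44,19],[45,15],[46,8],[48,0]]
[[4,15],[6,14],[16,0],[44,19],[45,15],[46,8],[48,0]]
[[4,15],[6,14],[16,0],[44,19],[45,15],[46,8],[48,0]]
[[4,15],[6,14],[12,15],[27,0],[44,19],[45,15],[46,8],[48,0]]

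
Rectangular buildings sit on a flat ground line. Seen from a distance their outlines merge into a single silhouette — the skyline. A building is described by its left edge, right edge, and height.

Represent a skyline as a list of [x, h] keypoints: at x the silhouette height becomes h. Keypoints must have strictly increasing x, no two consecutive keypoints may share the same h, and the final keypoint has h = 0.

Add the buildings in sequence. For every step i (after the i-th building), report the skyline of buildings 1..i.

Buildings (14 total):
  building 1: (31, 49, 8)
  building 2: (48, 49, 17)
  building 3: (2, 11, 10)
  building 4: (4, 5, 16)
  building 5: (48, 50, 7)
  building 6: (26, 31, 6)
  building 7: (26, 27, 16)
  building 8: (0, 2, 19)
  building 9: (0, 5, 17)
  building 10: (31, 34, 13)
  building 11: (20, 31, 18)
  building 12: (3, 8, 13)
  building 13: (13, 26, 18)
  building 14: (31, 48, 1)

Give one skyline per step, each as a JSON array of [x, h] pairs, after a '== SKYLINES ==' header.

== SKYLINES ==
[[31,8],[49,0]]
[[31,8],[48,17],[49,0]]
[[2,10],[11,0],[31,8],[48,17],[49,0]]
[[2,10],[4,16],[5,10],[11,0],[31,8],[48,17],[49,0]]
[[2,10],[4,16],[5,10],[11,0],[31,8],[48,17],[49,7],[50,0]]
[[2,10],[4,16],[5,10],[11,0],[26,6],[31,8],[48,17],[49,7],[50,0]]
[[2,10],[4,16],[5,10],[11,0],[26,16],[27,6],[31,8],[48,17],[49,7],[50,0]]
[[0,19],[2,10],[4,16],[5,10],[11,0],[26,16],[27,6],[31,8],[48,17],[49,7],[50,0]]
[[0,19],[2,17],[5,10],[11,0],[26,16],[27,6],[31,8],[48,17],[49,7],[50,0]]
[[0,19],[2,17],[5,10],[11,0],[26,16],[27,6],[31,13],[34,8],[48,17],[49,7],[50,0]]
[[0,19],[2,17],[5,10],[11,0],[20,18],[31,13],[34,8],[48,17],[49,7],[50,0]]
[[0,19],[2,17],[5,13],[8,10],[11,0],[20,18],[31,13],[34,8],[48,17],[49,7],[50,0]]
[[0,19],[2,17],[5,13],[8,10],[11,0],[13,18],[31,13],[34,8],[48,17],[49,7],[50,0]]
[[0,19],[2,17],[5,13],[8,10],[11,0],[13,18],[31,13],[34,8],[48,17],[49,7],[50,0]]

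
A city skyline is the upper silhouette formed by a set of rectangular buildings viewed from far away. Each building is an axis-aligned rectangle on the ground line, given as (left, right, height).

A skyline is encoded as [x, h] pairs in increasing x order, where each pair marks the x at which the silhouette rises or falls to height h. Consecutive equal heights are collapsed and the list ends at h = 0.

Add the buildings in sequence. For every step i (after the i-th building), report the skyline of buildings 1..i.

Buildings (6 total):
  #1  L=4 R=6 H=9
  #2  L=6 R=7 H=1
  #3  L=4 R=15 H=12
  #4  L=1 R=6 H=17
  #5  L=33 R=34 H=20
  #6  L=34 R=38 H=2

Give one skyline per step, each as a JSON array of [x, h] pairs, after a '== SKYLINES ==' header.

== SKYLINES ==
[[4,9],[6,0]]
[[4,9],[6,1],[7,0]]
[[4,12],[15,0]]
[[1,17],[6,12],[15,0]]
[[1,17],[6,12],[15,0],[33,20],[34,0]]
[[1,17],[6,12],[15,0],[33,20],[34,2],[38,0]]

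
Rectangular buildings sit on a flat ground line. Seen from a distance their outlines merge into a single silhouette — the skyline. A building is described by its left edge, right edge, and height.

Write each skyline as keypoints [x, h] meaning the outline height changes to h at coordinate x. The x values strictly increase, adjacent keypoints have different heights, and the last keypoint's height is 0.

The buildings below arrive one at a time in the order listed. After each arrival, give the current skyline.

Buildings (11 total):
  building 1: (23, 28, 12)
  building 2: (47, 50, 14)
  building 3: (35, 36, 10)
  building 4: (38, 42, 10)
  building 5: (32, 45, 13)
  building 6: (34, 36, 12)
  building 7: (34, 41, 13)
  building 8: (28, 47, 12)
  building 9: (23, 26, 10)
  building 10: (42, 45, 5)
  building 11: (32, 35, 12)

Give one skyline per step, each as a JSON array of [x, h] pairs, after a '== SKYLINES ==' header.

== SKYLINES ==
[[23,12],[28,0]]
[[23,12],[28,0],[47,14],[50,0]]
[[23,12],[28,0],[35,10],[36,0],[47,14],[50,0]]
[[23,12],[28,0],[35,10],[36,0],[38,10],[42,0],[47,14],[50,0]]
[[23,12],[28,0],[32,13],[45,0],[47,14],[50,0]]
[[23,12],[28,0],[32,13],[45,0],[47,14],[50,0]]
[[23,12],[28,0],[32,13],[45,0],[47,14],[50,0]]
[[23,12],[32,13],[45,12],[47,14],[50,0]]
[[23,12],[32,13],[45,12],[47,14],[50,0]]
[[23,12],[32,13],[45,12],[47,14],[50,0]]
[[23,12],[32,13],[45,12],[47,14],[50,0]]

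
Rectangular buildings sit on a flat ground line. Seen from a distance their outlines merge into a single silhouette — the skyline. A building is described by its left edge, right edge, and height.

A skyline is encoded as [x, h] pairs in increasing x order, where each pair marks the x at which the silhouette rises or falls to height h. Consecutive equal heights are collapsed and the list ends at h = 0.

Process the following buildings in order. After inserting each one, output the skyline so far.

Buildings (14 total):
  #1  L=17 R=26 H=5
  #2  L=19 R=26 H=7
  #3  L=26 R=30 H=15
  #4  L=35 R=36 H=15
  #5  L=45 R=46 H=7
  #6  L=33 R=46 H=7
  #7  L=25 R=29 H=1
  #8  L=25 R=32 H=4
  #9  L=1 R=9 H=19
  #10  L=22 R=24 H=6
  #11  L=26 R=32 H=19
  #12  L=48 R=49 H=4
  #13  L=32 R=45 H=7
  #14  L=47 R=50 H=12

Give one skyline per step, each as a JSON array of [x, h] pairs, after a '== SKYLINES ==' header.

== SKYLINES ==
[[17,5],[26,0]]
[[17,5],[19,7],[26,0]]
[[17,5],[19,7],[26,15],[30,0]]
[[17,5],[19,7],[26,15],[30,0],[35,15],[36,0]]
[[17,5],[19,7],[26,15],[30,0],[35,15],[36,0],[45,7],[46,0]]
[[17,5],[19,7],[26,15],[30,0],[33,7],[35,15],[36,7],[46,0]]
[[17,5],[19,7],[26,15],[30,0],[33,7],[35,15],[36,7],[46,0]]
[[17,5],[19,7],[26,15],[30,4],[32,0],[33,7],[35,15],[36,7],[46,0]]
[[1,19],[9,0],[17,5],[19,7],[26,15],[30,4],[32,0],[33,7],[35,15],[36,7],[46,0]]
[[1,19],[9,0],[17,5],[19,7],[26,15],[30,4],[32,0],[33,7],[35,15],[36,7],[46,0]]
[[1,19],[9,0],[17,5],[19,7],[26,19],[32,0],[33,7],[35,15],[36,7],[46,0]]
[[1,19],[9,0],[17,5],[19,7],[26,19],[32,0],[33,7],[35,15],[36,7],[46,0],[48,4],[49,0]]
[[1,19],[9,0],[17,5],[19,7],[26,19],[32,7],[35,15],[36,7],[46,0],[48,4],[49,0]]
[[1,19],[9,0],[17,5],[19,7],[26,19],[32,7],[35,15],[36,7],[46,0],[47,12],[50,0]]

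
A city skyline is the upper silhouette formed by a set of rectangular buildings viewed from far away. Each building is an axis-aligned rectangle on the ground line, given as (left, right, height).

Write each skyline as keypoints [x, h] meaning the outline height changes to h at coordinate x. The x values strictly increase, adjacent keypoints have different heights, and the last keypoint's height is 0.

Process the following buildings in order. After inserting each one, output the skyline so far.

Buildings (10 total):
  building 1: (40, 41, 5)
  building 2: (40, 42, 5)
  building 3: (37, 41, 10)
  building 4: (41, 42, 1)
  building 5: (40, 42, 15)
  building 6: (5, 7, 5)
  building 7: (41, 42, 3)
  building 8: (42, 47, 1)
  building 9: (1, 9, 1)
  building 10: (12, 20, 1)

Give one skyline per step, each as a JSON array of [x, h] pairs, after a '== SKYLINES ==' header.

== SKYLINES ==
[[40,5],[41,0]]
[[40,5],[42,0]]
[[37,10],[41,5],[42,0]]
[[37,10],[41,5],[42,0]]
[[37,10],[40,15],[42,0]]
[[5,5],[7,0],[37,10],[40,15],[42,0]]
[[5,5],[7,0],[37,10],[40,15],[42,0]]
[[5,5],[7,0],[37,10],[40,15],[42,1],[47,0]]
[[1,1],[5,5],[7,1],[9,0],[37,10],[40,15],[42,1],[47,0]]
[[1,1],[5,5],[7,1],[9,0],[12,1],[20,0],[37,10],[40,15],[42,1],[47,0]]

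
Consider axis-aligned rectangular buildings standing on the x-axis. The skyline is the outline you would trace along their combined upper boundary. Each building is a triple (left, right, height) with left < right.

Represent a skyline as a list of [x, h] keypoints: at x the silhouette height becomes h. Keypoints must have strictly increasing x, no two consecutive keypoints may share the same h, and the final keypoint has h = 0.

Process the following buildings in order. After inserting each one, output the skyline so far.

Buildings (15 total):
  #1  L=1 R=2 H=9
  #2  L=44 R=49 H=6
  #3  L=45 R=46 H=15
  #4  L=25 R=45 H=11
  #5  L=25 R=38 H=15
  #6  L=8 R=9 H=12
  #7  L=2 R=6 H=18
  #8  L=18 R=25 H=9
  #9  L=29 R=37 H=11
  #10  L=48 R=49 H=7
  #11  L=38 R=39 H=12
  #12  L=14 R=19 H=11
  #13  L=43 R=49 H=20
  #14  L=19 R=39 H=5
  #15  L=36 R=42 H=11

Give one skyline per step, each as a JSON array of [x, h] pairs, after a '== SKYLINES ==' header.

== SKYLINES ==
[[1,9],[2,0]]
[[1,9],[2,0],[44,6],[49,0]]
[[1,9],[2,0],[44,6],[45,15],[46,6],[49,0]]
[[1,9],[2,0],[25,11],[45,15],[46,6],[49,0]]
[[1,9],[2,0],[25,15],[38,11],[45,15],[46,6],[49,0]]
[[1,9],[2,0],[8,12],[9,0],[25,15],[38,11],[45,15],[46,6],[49,0]]
[[1,9],[2,18],[6,0],[8,12],[9,0],[25,15],[38,11],[45,15],[46,6],[49,0]]
[[1,9],[2,18],[6,0],[8,12],[9,0],[18,9],[25,15],[38,11],[45,15],[46,6],[49,0]]
[[1,9],[2,18],[6,0],[8,12],[9,0],[18,9],[25,15],[38,11],[45,15],[46,6],[49,0]]
[[1,9],[2,18],[6,0],[8,12],[9,0],[18,9],[25,15],[38,11],[45,15],[46,6],[48,7],[49,0]]
[[1,9],[2,18],[6,0],[8,12],[9,0],[18,9],[25,15],[38,12],[39,11],[45,15],[46,6],[48,7],[49,0]]
[[1,9],[2,18],[6,0],[8,12],[9,0],[14,11],[19,9],[25,15],[38,12],[39,11],[45,15],[46,6],[48,7],[49,0]]
[[1,9],[2,18],[6,0],[8,12],[9,0],[14,11],[19,9],[25,15],[38,12],[39,11],[43,20],[49,0]]
[[1,9],[2,18],[6,0],[8,12],[9,0],[14,11],[19,9],[25,15],[38,12],[39,11],[43,20],[49,0]]
[[1,9],[2,18],[6,0],[8,12],[9,0],[14,11],[19,9],[25,15],[38,12],[39,11],[43,20],[49,0]]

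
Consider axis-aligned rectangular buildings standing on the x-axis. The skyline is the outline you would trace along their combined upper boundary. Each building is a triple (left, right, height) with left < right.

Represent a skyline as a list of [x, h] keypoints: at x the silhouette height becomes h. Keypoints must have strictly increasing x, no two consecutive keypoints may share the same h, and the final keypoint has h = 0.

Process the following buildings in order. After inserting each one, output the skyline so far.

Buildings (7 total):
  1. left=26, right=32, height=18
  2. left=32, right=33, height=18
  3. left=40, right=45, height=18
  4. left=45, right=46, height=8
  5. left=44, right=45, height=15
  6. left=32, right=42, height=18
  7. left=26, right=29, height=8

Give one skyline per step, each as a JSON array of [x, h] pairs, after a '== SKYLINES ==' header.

== SKYLINES ==
[[26,18],[32,0]]
[[26,18],[33,0]]
[[26,18],[33,0],[40,18],[45,0]]
[[26,18],[33,0],[40,18],[45,8],[46,0]]
[[26,18],[33,0],[40,18],[45,8],[46,0]]
[[26,18],[45,8],[46,0]]
[[26,18],[45,8],[46,0]]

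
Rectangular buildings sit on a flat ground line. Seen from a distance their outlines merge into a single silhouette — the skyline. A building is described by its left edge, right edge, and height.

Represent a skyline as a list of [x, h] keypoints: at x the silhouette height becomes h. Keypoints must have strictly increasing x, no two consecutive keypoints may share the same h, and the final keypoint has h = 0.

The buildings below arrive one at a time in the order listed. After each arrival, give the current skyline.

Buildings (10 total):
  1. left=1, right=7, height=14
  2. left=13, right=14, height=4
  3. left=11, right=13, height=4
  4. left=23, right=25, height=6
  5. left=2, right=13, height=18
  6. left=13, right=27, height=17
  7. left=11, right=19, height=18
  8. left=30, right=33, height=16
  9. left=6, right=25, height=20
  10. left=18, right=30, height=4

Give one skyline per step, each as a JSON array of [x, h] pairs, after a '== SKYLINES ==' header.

== SKYLINES ==
[[1,14],[7,0]]
[[1,14],[7,0],[13,4],[14,0]]
[[1,14],[7,0],[11,4],[14,0]]
[[1,14],[7,0],[11,4],[14,0],[23,6],[25,0]]
[[1,14],[2,18],[13,4],[14,0],[23,6],[25,0]]
[[1,14],[2,18],[13,17],[27,0]]
[[1,14],[2,18],[19,17],[27,0]]
[[1,14],[2,18],[19,17],[27,0],[30,16],[33,0]]
[[1,14],[2,18],[6,20],[25,17],[27,0],[30,16],[33,0]]
[[1,14],[2,18],[6,20],[25,17],[27,4],[30,16],[33,0]]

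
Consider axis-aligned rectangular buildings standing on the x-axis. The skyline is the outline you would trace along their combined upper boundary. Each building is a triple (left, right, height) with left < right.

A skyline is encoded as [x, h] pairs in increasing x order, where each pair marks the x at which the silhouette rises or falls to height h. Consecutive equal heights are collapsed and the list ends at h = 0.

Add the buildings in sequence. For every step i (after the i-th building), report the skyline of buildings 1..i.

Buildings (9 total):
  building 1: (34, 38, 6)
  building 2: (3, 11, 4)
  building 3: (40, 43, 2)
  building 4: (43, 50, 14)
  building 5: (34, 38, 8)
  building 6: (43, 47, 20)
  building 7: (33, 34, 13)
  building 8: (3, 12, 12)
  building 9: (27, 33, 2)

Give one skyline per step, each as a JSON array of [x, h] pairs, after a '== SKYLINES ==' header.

== SKYLINES ==
[[34,6],[38,0]]
[[3,4],[11,0],[34,6],[38,0]]
[[3,4],[11,0],[34,6],[38,0],[40,2],[43,0]]
[[3,4],[11,0],[34,6],[38,0],[40,2],[43,14],[50,0]]
[[3,4],[11,0],[34,8],[38,0],[40,2],[43,14],[50,0]]
[[3,4],[11,0],[34,8],[38,0],[40,2],[43,20],[47,14],[50,0]]
[[3,4],[11,0],[33,13],[34,8],[38,0],[40,2],[43,20],[47,14],[50,0]]
[[3,12],[12,0],[33,13],[34,8],[38,0],[40,2],[43,20],[47,14],[50,0]]
[[3,12],[12,0],[27,2],[33,13],[34,8],[38,0],[40,2],[43,20],[47,14],[50,0]]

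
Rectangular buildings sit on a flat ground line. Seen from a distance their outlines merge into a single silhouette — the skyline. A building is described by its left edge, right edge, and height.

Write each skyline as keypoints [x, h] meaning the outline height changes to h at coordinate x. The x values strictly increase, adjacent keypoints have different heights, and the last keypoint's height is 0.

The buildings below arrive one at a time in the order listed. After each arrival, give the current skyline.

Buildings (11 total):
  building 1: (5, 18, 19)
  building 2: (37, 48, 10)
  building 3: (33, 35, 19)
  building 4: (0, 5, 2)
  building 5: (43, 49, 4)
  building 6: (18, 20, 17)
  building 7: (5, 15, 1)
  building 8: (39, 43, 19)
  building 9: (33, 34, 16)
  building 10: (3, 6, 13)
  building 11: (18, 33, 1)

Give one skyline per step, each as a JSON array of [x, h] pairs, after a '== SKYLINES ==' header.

== SKYLINES ==
[[5,19],[18,0]]
[[5,19],[18,0],[37,10],[48,0]]
[[5,19],[18,0],[33,19],[35,0],[37,10],[48,0]]
[[0,2],[5,19],[18,0],[33,19],[35,0],[37,10],[48,0]]
[[0,2],[5,19],[18,0],[33,19],[35,0],[37,10],[48,4],[49,0]]
[[0,2],[5,19],[18,17],[20,0],[33,19],[35,0],[37,10],[48,4],[49,0]]
[[0,2],[5,19],[18,17],[20,0],[33,19],[35,0],[37,10],[48,4],[49,0]]
[[0,2],[5,19],[18,17],[20,0],[33,19],[35,0],[37,10],[39,19],[43,10],[48,4],[49,0]]
[[0,2],[5,19],[18,17],[20,0],[33,19],[35,0],[37,10],[39,19],[43,10],[48,4],[49,0]]
[[0,2],[3,13],[5,19],[18,17],[20,0],[33,19],[35,0],[37,10],[39,19],[43,10],[48,4],[49,0]]
[[0,2],[3,13],[5,19],[18,17],[20,1],[33,19],[35,0],[37,10],[39,19],[43,10],[48,4],[49,0]]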